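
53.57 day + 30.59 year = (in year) 30.74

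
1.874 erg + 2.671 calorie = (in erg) 1.118e+08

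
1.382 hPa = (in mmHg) 1.037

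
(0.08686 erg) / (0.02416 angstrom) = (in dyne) 3.595e+08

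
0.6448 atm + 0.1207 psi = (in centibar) 66.17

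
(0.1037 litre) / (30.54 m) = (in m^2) 3.396e-06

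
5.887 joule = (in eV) 3.674e+19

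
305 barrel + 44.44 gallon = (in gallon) 1.285e+04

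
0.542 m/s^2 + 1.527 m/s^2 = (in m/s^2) 2.069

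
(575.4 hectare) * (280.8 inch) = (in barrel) 2.581e+08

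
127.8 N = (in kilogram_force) 13.03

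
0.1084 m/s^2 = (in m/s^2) 0.1084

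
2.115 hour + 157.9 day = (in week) 22.57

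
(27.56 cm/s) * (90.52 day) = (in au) 1.441e-05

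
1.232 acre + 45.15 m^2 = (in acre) 1.243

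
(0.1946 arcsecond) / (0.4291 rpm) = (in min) 3.499e-07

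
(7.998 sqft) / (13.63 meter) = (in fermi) 5.451e+13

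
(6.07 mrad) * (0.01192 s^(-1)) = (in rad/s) 7.235e-05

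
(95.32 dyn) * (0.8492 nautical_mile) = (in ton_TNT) 3.583e-10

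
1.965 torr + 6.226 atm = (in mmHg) 4734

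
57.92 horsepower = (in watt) 4.319e+04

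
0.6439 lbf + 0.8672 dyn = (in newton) 2.864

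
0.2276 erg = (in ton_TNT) 5.44e-18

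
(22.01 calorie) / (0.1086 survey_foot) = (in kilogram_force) 283.7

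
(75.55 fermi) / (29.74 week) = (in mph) 9.396e-21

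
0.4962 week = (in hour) 83.36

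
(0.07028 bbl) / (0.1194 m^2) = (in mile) 5.815e-05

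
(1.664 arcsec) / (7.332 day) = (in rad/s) 1.273e-11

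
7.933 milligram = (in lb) 1.749e-05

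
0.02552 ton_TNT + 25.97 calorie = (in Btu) 1.012e+05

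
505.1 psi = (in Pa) 3.483e+06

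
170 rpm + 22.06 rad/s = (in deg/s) 2284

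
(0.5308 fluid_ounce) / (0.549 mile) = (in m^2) 1.777e-08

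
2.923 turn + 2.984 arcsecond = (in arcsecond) 3.788e+06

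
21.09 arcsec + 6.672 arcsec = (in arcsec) 27.76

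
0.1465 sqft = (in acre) 3.363e-06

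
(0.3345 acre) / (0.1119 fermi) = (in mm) 1.21e+22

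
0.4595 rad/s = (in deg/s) 26.33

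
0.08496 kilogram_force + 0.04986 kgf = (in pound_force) 0.2972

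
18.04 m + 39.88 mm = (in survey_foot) 59.32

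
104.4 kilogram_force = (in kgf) 104.4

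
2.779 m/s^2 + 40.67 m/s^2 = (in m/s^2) 43.45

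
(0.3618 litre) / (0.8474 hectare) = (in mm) 4.27e-05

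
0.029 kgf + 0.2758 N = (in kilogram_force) 0.05712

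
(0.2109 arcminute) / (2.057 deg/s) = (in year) 5.419e-11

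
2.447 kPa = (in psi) 0.3549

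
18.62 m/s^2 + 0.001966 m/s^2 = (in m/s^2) 18.62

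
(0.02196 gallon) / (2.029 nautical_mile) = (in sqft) 2.381e-07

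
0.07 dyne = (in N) 7e-07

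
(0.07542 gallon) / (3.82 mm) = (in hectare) 7.474e-06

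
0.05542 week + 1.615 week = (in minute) 1.684e+04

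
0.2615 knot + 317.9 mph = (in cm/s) 1.422e+04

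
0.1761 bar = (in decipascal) 1.761e+05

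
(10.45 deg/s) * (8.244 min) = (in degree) 5169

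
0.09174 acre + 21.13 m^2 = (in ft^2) 4224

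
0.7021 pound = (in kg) 0.3185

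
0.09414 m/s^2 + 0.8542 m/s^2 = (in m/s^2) 0.9483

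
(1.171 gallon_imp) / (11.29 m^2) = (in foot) 0.001547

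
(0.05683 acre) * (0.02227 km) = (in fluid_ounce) 1.732e+08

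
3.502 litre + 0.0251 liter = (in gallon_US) 0.9318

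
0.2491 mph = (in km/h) 0.4009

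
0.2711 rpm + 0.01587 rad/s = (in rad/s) 0.04426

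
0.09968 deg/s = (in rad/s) 0.00174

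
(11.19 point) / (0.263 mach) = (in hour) 1.224e-08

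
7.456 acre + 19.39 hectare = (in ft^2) 2.412e+06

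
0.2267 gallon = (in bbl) 0.005398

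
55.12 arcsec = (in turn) 4.253e-05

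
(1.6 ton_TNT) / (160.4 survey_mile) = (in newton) 2.593e+04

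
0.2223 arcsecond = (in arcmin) 0.003705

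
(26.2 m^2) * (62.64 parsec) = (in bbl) 3.185e+20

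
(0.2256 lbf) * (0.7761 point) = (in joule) 0.0002748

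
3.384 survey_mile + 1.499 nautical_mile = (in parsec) 2.665e-13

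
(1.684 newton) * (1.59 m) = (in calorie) 0.64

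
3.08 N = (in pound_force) 0.6924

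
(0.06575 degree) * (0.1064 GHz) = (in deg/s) 6.996e+06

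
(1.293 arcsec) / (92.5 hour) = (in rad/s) 1.882e-11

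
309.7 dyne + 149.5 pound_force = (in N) 665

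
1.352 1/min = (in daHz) 0.002253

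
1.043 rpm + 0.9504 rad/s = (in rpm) 10.12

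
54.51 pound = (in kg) 24.73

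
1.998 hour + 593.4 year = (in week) 3.094e+04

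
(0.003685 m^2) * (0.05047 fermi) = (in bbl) 1.17e-18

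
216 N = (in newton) 216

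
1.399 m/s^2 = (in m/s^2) 1.399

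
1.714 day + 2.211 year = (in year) 2.216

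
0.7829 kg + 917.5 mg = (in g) 783.8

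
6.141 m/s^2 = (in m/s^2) 6.141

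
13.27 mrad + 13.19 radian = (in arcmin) 4.539e+04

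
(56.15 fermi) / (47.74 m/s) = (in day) 1.361e-20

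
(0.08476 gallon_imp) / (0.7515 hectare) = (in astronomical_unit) 3.427e-19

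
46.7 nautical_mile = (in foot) 2.838e+05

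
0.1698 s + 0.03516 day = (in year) 9.633e-05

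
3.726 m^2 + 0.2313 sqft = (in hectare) 0.0003747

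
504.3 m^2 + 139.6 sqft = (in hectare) 0.05173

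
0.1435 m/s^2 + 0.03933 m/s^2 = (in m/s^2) 0.1828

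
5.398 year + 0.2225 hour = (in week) 281.5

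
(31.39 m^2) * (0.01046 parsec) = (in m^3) 1.013e+16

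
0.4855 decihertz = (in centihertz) 4.855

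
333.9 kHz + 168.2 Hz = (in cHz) 3.341e+07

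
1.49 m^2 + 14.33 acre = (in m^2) 5.799e+04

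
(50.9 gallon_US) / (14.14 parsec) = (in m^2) 4.416e-19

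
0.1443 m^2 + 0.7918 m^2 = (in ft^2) 10.08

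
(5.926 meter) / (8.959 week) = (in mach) 3.212e-09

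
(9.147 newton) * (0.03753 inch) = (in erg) 8.719e+04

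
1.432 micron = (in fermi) 1.432e+09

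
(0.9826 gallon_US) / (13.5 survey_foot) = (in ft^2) 0.00973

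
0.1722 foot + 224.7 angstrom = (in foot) 0.1722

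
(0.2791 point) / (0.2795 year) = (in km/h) 4.021e-11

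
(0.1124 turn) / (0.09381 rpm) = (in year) 2.28e-06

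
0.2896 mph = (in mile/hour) 0.2896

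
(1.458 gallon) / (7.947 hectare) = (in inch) 2.734e-06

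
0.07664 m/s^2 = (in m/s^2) 0.07664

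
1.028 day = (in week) 0.1469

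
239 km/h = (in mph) 148.5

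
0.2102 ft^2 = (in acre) 4.826e-06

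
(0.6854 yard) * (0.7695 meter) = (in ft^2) 5.191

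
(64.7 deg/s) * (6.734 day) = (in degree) 3.764e+07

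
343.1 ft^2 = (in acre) 0.007876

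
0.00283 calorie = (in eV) 7.39e+16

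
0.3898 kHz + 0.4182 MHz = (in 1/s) 4.186e+05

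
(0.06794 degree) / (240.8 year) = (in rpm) 1.491e-12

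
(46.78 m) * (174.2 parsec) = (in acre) 6.214e+16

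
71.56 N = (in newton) 71.56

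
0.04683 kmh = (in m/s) 0.01301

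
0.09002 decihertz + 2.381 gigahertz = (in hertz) 2.381e+09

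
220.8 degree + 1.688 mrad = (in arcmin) 1.325e+04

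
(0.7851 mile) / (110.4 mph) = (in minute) 0.4267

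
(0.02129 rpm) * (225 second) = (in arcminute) 1724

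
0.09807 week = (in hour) 16.48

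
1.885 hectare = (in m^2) 1.885e+04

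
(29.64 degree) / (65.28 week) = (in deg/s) 7.507e-07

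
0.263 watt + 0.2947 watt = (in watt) 0.5577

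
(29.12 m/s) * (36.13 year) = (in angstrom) 3.318e+20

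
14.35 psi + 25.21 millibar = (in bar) 1.015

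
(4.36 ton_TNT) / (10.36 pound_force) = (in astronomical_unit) 0.002646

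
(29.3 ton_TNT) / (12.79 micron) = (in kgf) 9.774e+14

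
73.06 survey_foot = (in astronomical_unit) 1.489e-10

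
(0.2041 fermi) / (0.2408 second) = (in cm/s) 8.476e-14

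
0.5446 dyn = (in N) 5.446e-06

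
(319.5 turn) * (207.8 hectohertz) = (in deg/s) 2.39e+09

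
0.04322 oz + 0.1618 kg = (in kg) 0.163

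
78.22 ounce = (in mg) 2.217e+06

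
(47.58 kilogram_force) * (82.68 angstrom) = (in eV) 2.408e+13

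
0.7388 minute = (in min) 0.7388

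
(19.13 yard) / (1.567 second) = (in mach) 0.03278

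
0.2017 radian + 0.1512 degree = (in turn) 0.03252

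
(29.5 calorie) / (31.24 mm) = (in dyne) 3.951e+08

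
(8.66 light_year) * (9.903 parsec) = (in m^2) 2.504e+34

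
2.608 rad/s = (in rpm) 24.9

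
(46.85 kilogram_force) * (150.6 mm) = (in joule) 69.19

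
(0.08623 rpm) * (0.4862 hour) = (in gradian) 1006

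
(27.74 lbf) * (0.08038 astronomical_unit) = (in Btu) 1.406e+09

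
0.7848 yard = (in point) 2034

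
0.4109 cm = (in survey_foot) 0.01348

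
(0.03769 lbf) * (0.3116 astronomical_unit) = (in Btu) 7.407e+06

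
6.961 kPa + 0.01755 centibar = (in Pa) 6979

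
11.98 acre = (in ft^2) 5.218e+05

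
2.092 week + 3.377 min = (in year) 0.04013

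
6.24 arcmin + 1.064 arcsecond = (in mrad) 1.82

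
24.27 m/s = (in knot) 47.18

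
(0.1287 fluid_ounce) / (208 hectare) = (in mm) 1.83e-09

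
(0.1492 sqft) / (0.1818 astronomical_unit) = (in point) 1.445e-09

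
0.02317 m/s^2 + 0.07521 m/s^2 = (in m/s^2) 0.09838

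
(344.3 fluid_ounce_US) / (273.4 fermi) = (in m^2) 3.724e+10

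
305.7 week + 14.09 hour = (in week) 305.8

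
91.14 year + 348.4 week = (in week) 5101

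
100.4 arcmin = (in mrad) 29.21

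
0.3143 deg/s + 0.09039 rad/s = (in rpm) 0.9155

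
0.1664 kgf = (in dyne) 1.632e+05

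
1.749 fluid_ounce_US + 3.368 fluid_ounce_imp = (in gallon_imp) 0.03243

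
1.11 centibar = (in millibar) 11.1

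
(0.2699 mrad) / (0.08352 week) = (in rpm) 5.102e-08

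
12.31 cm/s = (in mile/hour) 0.2754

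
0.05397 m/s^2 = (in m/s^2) 0.05397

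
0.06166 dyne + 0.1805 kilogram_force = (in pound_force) 0.3979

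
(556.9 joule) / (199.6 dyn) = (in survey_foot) 9.154e+05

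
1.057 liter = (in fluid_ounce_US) 35.74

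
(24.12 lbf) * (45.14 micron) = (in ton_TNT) 1.158e-12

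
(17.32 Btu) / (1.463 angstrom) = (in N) 1.249e+14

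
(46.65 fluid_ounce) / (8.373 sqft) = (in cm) 0.1774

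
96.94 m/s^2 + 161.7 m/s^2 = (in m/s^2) 258.6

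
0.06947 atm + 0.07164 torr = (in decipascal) 7.049e+04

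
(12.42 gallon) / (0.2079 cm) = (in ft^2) 243.4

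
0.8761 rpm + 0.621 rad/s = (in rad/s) 0.7127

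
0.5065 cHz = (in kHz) 5.065e-06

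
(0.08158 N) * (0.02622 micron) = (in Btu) 2.027e-12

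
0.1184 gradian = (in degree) 0.1066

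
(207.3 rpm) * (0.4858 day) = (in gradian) 5.801e+07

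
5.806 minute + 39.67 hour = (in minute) 2386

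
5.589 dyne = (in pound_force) 1.256e-05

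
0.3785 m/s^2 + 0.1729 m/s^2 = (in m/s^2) 0.5514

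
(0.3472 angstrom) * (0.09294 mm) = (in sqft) 3.473e-14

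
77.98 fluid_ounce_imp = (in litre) 2.216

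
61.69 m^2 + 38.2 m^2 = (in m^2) 99.89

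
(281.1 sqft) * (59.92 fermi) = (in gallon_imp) 3.442e-10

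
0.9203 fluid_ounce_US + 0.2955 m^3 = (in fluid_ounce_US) 9993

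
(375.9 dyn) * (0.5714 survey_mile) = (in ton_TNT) 8.262e-10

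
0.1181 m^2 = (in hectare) 1.181e-05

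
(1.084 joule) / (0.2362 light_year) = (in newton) 4.851e-16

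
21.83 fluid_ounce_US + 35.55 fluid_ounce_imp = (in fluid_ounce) 55.99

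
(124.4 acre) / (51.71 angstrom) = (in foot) 3.194e+14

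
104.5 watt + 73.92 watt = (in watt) 178.4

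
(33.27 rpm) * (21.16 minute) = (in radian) 4423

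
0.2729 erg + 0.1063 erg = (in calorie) 9.063e-09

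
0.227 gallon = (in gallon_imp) 0.189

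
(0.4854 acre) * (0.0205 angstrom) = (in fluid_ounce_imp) 0.0001417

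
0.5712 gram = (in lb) 0.001259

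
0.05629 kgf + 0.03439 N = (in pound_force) 0.1318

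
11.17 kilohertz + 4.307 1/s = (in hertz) 1.117e+04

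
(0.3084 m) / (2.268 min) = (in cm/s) 0.2266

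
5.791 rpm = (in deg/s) 34.75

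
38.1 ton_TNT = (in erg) 1.594e+18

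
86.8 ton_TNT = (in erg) 3.632e+18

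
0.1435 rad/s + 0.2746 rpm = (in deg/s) 9.87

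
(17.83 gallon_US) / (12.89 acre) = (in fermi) 1.294e+09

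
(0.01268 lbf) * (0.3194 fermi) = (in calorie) 4.306e-18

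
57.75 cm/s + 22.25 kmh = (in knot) 13.14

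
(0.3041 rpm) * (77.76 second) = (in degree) 141.9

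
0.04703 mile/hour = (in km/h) 0.07569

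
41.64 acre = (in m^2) 1.685e+05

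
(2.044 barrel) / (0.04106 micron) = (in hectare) 791.5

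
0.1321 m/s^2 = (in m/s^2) 0.1321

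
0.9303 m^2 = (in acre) 0.0002299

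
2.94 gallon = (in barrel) 0.07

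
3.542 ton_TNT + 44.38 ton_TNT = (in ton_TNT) 47.92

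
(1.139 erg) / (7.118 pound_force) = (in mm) 3.597e-06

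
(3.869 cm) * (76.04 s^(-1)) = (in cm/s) 294.2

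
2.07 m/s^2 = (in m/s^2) 2.07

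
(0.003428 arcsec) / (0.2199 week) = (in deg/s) 7.16e-12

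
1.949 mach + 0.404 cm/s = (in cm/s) 6.636e+04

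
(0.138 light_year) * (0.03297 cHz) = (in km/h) 1.55e+12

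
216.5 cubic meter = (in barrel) 1362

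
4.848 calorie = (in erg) 2.028e+08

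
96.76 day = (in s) 8.36e+06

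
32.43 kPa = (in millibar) 324.3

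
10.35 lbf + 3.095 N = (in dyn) 4.913e+06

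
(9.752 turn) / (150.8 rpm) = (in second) 3.88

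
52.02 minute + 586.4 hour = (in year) 0.06704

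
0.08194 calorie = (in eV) 2.14e+18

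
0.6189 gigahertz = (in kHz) 6.189e+05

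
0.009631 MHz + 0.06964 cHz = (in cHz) 9.631e+05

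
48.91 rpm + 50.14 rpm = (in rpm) 99.05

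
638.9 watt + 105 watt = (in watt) 743.9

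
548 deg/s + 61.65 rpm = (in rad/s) 16.02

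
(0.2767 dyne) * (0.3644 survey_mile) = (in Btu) 1.538e-06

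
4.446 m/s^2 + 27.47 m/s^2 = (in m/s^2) 31.92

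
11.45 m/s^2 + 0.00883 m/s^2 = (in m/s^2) 11.46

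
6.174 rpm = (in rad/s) 0.6465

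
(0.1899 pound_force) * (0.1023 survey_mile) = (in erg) 1.391e+09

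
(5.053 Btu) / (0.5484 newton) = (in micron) 9.721e+09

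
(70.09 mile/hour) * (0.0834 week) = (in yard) 1.728e+06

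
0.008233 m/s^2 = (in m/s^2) 0.008233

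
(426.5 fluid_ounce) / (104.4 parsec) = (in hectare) 3.915e-25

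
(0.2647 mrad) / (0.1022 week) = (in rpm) 4.089e-08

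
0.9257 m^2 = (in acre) 0.0002287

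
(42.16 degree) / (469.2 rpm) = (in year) 4.749e-10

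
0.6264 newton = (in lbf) 0.1408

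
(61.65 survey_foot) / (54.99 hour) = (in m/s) 9.492e-05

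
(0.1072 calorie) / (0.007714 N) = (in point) 1.648e+05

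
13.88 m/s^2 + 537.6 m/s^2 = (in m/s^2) 551.5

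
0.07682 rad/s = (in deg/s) 4.401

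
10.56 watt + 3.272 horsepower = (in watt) 2450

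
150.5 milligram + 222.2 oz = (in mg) 6.299e+06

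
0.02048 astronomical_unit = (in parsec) 9.929e-08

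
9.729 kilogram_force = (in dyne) 9.541e+06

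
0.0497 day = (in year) 0.0001362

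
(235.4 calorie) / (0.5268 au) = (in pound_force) 2.81e-09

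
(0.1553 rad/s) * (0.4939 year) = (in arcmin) 8.316e+09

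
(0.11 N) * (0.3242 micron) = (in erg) 0.3566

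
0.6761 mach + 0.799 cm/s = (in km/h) 828.8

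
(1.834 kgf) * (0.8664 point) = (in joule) 0.005497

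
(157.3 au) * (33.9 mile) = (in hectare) 1.284e+14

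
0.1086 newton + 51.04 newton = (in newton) 51.15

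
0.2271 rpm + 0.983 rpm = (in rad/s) 0.1267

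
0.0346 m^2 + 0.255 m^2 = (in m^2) 0.2896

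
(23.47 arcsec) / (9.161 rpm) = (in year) 3.761e-12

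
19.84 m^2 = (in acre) 0.004903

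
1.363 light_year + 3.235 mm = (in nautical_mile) 6.963e+12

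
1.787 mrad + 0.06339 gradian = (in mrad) 2.783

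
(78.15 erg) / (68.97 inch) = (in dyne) 0.4461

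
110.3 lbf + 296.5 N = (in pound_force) 177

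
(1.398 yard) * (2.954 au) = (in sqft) 6.081e+12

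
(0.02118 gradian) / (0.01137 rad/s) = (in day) 3.387e-07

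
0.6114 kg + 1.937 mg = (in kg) 0.6114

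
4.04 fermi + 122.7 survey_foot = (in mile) 0.02324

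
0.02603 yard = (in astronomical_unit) 1.591e-13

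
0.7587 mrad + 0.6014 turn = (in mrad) 3779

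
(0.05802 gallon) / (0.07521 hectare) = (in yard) 3.194e-07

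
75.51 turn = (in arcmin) 1.631e+06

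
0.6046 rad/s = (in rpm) 5.774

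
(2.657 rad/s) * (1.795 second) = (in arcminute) 1.64e+04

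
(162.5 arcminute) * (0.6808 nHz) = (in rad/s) 3.218e-11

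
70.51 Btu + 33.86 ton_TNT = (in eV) 8.842e+29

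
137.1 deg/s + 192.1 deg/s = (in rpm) 54.87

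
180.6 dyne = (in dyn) 180.6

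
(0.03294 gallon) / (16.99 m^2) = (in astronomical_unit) 4.906e-17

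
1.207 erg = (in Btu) 1.144e-10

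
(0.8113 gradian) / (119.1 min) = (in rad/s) 1.783e-06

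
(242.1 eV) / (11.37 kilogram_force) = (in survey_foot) 1.141e-18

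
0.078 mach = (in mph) 59.41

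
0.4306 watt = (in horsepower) 0.0005774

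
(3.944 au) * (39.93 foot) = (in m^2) 7.181e+12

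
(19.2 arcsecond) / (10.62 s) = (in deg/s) 0.0005022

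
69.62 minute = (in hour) 1.16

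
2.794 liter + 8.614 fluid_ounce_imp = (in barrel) 0.01911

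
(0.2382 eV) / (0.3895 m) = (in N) 9.798e-20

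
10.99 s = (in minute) 0.1832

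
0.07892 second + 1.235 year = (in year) 1.235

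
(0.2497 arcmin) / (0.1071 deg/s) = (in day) 4.497e-07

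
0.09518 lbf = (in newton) 0.4234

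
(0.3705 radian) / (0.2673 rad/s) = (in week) 2.292e-06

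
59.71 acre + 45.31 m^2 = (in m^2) 2.417e+05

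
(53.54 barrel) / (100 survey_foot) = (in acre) 6.901e-05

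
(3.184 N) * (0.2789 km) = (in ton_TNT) 2.122e-07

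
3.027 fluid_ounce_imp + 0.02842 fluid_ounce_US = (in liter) 0.08685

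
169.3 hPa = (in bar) 0.1693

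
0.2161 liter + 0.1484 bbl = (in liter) 23.81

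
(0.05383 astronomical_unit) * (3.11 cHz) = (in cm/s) 2.504e+10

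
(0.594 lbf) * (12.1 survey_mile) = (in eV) 3.211e+23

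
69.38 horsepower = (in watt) 5.174e+04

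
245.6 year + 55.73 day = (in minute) 1.292e+08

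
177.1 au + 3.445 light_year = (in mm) 3.262e+19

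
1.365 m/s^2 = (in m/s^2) 1.365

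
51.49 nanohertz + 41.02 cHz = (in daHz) 0.04102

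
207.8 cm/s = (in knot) 4.039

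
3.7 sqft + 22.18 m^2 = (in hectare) 0.002252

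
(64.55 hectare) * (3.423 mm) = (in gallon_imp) 4.86e+05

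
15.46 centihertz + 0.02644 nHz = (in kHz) 0.0001546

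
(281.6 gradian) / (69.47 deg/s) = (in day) 4.222e-05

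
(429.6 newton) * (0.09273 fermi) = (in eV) 2.486e+05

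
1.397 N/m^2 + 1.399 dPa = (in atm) 1.517e-05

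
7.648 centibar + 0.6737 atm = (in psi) 11.01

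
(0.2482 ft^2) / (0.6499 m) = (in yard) 0.0388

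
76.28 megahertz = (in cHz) 7.628e+09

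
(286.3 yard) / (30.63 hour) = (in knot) 0.004615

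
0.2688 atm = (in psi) 3.95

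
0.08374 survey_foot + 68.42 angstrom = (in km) 2.552e-05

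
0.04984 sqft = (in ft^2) 0.04984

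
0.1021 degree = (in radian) 0.001782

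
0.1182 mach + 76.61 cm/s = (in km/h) 147.6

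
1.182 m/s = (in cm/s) 118.2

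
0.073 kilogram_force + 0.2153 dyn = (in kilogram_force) 0.073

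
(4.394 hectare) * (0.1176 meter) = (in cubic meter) 5167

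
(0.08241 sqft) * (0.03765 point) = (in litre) 0.0001017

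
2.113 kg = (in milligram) 2.113e+06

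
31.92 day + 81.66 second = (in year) 0.08745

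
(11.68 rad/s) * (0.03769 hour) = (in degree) 9.08e+04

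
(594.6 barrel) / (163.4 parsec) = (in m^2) 1.875e-17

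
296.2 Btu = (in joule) 3.125e+05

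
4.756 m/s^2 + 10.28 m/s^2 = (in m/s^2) 15.04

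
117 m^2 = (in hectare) 0.0117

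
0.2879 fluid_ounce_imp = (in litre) 0.00818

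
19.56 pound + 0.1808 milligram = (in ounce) 313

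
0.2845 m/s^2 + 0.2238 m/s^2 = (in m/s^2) 0.5083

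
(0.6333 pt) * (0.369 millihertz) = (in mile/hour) 1.844e-07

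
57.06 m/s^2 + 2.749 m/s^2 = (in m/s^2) 59.81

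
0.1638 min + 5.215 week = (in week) 5.215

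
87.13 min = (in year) 0.0001658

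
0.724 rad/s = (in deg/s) 41.48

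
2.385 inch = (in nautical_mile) 3.271e-05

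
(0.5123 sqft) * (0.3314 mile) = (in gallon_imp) 5584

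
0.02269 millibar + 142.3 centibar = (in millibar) 1423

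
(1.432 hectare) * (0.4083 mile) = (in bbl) 5.918e+07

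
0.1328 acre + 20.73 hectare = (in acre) 51.36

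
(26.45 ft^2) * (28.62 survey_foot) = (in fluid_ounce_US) 7.248e+05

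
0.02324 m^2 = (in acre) 5.743e-06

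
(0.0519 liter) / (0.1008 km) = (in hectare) 5.149e-11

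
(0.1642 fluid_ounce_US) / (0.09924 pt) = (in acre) 3.427e-05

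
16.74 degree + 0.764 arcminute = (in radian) 0.2924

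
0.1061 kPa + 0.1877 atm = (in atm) 0.1887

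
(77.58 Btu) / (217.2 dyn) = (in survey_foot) 1.236e+08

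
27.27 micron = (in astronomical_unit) 1.823e-16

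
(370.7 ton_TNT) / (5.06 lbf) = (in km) 6.891e+07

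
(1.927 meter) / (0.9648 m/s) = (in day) 2.312e-05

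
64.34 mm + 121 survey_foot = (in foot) 121.2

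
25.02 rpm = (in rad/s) 2.62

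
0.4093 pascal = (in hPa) 0.004093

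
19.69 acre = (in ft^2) 8.577e+05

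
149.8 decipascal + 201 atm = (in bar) 203.7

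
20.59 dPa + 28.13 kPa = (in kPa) 28.13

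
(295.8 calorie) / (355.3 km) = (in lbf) 0.0007831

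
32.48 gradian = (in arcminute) 1754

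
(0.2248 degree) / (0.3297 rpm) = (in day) 1.315e-06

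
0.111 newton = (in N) 0.111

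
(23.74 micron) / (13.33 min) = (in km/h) 1.069e-07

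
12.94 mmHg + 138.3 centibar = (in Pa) 1.4e+05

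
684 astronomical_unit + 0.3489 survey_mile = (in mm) 1.023e+17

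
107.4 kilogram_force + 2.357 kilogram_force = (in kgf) 109.8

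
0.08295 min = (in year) 1.578e-07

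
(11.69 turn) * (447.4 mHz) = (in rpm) 313.8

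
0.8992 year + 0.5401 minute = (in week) 46.89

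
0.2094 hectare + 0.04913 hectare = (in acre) 0.6388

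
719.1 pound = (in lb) 719.1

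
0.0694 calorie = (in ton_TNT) 6.94e-11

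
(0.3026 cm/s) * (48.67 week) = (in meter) 8.907e+04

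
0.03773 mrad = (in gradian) 0.002402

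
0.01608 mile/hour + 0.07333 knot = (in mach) 0.0001319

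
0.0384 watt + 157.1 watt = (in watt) 157.1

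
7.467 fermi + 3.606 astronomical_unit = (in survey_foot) 1.77e+12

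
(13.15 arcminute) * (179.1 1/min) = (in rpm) 0.109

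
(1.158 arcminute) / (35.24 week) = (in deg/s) 9.055e-10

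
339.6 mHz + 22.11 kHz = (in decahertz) 2211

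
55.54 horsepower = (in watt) 4.142e+04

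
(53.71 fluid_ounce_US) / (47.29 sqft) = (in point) 1.025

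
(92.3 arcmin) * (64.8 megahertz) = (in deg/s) 9.968e+07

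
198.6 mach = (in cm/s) 6.762e+06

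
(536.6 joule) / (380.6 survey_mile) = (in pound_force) 0.0001969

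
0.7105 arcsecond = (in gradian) 0.0002193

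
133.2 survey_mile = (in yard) 2.344e+05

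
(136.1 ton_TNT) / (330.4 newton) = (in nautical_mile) 9.306e+05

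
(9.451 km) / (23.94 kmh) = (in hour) 0.3948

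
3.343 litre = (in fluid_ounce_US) 113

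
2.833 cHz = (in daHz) 0.002833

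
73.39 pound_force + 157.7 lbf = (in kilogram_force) 104.8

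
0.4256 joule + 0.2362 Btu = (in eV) 1.558e+21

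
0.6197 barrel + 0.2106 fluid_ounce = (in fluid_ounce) 3332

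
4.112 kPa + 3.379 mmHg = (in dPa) 4.562e+04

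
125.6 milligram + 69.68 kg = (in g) 6.968e+04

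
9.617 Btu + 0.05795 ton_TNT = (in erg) 2.425e+15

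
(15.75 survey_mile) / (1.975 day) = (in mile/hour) 0.3323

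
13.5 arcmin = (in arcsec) 810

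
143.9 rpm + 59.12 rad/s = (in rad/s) 74.19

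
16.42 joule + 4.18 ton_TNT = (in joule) 1.749e+10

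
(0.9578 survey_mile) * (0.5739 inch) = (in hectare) 0.002247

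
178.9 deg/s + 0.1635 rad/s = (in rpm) 31.38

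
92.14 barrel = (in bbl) 92.14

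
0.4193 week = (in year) 0.008041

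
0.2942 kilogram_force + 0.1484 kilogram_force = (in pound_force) 0.9758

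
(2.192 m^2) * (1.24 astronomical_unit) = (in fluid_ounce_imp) 1.431e+16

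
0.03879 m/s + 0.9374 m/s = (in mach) 0.002867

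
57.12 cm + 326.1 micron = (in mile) 0.0003551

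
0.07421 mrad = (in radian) 7.421e-05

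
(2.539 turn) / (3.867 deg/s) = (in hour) 0.06566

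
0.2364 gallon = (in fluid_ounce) 30.26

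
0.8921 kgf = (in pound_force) 1.967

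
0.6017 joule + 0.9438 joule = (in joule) 1.546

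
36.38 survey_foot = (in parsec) 3.594e-16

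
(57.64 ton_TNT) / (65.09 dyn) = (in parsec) 0.01201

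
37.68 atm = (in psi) 553.7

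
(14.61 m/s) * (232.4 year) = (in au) 0.7158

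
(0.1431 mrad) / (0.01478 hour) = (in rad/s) 2.689e-06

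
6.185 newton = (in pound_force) 1.39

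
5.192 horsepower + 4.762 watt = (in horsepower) 5.198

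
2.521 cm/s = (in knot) 0.049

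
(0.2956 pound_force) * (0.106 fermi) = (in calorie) 3.331e-17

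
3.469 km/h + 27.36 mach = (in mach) 27.36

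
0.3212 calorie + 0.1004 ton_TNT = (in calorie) 1.004e+08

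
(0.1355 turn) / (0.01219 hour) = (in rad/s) 0.0194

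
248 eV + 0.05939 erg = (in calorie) 1.419e-09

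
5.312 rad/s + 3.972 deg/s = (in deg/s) 308.3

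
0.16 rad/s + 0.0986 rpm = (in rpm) 1.626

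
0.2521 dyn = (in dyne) 0.2521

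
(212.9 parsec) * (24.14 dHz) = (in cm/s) 1.586e+21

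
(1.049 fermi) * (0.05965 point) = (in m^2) 2.207e-20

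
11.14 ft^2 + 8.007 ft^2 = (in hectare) 0.0001779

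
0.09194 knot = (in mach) 0.0001389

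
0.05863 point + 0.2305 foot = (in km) 7.028e-05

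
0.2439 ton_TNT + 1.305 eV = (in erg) 1.02e+16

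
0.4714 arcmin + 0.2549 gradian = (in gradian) 0.2636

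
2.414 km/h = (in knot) 1.303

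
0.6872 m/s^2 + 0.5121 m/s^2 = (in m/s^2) 1.199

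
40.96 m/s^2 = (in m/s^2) 40.96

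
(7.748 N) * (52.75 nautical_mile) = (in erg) 7.569e+12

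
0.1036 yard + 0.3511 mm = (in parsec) 3.081e-18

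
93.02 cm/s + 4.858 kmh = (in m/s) 2.28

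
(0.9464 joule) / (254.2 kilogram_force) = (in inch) 0.01495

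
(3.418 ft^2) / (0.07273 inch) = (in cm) 1.719e+04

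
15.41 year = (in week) 803.5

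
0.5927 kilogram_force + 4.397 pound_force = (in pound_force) 5.704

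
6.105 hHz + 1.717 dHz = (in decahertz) 61.07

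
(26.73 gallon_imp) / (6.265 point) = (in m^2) 54.98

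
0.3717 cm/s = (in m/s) 0.003717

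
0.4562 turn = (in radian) 2.866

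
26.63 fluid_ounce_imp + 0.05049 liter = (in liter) 0.8071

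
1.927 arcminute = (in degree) 0.03212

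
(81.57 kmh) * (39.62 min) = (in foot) 1.767e+05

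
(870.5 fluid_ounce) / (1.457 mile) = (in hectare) 1.098e-09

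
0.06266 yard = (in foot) 0.188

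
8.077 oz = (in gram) 229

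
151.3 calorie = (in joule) 633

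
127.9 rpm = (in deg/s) 767.4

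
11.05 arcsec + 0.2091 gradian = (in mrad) 3.338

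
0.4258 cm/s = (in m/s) 0.004258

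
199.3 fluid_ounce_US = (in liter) 5.894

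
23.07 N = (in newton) 23.07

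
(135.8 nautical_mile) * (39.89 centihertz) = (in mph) 2.244e+05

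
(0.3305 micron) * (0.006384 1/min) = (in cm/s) 3.517e-09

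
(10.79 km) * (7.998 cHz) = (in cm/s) 8.63e+04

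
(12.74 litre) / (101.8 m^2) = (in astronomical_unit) 8.366e-16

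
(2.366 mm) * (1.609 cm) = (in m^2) 3.807e-05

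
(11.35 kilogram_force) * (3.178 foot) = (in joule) 107.8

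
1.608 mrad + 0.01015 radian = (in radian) 0.01176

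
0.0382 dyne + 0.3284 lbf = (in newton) 1.461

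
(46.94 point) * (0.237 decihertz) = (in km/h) 0.001413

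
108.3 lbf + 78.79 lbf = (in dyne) 8.322e+07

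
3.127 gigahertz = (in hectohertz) 3.127e+07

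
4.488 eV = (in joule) 7.191e-19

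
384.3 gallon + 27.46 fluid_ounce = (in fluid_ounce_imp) 5.123e+04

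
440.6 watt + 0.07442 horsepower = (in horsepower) 0.6653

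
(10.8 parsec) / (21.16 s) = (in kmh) 5.67e+16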